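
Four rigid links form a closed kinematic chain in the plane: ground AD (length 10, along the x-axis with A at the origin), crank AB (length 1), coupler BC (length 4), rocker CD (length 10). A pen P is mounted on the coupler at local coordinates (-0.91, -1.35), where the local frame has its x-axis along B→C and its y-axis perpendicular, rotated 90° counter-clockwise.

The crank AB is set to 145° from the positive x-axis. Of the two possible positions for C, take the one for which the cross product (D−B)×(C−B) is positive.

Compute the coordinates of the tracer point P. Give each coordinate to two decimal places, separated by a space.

A=(0,0), D=(10.00,0)
B = A + 1.00·(cos145°, sin145°) = (-0.8192, 0.5736)
|BD| = 10.8343
circle(B,4.00) ∩ circle(D,10.00): a=1.5406, h=3.6914
  candidates: C₊=(0.9147,4.1782) cross=39.994; C₋=(0.5239,-3.1942) cross=-39.994
  mode + wants cross > 0 → take C=(0.9147,4.1782) (cross=39.994)
ex = (C−B)/|BC| = (0.4335,0.9012); ey = (-0.9012,0.4335)
P = B + -0.91·ex + -1.35·ey = (0.0030,-0.8317)

0.00 -0.83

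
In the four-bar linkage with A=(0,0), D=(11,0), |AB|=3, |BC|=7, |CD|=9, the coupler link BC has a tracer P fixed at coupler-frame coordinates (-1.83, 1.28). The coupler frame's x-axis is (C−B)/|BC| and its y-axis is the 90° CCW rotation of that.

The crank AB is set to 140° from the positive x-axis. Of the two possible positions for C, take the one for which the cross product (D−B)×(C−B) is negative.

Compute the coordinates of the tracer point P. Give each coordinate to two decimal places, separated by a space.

A=(0,0), D=(11.00,0)
B = A + 3.00·(cos140°, sin140°) = (-2.2981, 1.9284)
|BD| = 13.4372
circle(B,7.00) ∩ circle(D,9.00): a=5.5279, h=4.2945
  candidates: C₊=(3.7888,5.3851) cross=57.706; C₋=(2.5562,-3.1150) cross=-57.706
  mode - wants cross < 0 → take C=(2.5562,-3.1150) (cross=-57.706)
ex = (C−B)/|BC| = (0.6935,-0.7205); ey = (0.7205,0.6935)
P = B + -1.83·ex + 1.28·ey = (-2.6450,4.1345)

-2.64 4.13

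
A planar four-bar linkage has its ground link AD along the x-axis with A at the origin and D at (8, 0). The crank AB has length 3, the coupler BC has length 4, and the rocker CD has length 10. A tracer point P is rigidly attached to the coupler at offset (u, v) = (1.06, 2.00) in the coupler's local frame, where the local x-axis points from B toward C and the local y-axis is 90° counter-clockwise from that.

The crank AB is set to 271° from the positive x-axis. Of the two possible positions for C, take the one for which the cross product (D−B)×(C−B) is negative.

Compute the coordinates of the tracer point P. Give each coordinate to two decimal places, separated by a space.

2.21 -3.67

A=(0,0), D=(8.00,0)
B = A + 3.00·(cos271°, sin271°) = (0.0524, -2.9995)
|BD| = 8.4948
circle(B,4.00) ∩ circle(D,10.00): a=-0.6968, h=3.9388
  candidates: C₊=(-1.9903,0.4396) cross=33.460; C₋=(0.7913,-6.9307) cross=-33.460
  mode - wants cross < 0 → take C=(0.7913,-6.9307) (cross=-33.460)
ex = (C−B)/|BC| = (0.1847,-0.9828); ey = (0.9828,0.1847)
P = B + 1.06·ex + 2.00·ey = (2.2138,-3.6718)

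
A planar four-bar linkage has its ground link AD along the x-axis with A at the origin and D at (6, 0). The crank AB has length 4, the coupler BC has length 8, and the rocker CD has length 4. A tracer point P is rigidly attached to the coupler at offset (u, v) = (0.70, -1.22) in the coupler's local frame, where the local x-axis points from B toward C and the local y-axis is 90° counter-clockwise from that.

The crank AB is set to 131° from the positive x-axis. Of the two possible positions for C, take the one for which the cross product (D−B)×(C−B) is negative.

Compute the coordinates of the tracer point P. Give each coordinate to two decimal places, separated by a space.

-3.00 1.66

A=(0,0), D=(6.00,0)
B = A + 4.00·(cos131°, sin131°) = (-2.6242, 3.0188)
|BD| = 9.1373
circle(B,8.00) ∩ circle(D,4.00): a=7.1953, h=3.4969
  candidates: C₊=(5.3223,3.9422) cross=31.952; C₋=(3.0117,-2.6589) cross=-31.952
  mode - wants cross < 0 → take C=(3.0117,-2.6589) (cross=-31.952)
ex = (C−B)/|BC| = (0.7045,-0.7097); ey = (0.7097,0.7045)
P = B + 0.70·ex + -1.22·ey = (-2.9970,1.6626)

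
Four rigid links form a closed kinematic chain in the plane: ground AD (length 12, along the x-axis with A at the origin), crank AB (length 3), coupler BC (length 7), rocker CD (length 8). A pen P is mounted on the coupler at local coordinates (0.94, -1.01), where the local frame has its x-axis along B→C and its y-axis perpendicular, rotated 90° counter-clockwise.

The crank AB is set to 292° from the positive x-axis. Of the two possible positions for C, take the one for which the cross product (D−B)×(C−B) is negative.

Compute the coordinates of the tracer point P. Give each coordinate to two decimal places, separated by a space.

1.42 -4.13

A=(0,0), D=(12.00,0)
B = A + 3.00·(cos292°, sin292°) = (1.1238, -2.7816)
|BD| = 11.2262
circle(B,7.00) ∩ circle(D,8.00): a=4.9450, h=4.9545
  candidates: C₊=(4.6871,3.2437) cross=55.620; C₋=(7.1422,-6.3563) cross=-55.620
  mode - wants cross < 0 → take C=(7.1422,-6.3563) (cross=-55.620)
ex = (C−B)/|BC| = (0.8598,-0.5107); ey = (0.5107,0.8598)
P = B + 0.94·ex + -1.01·ey = (1.4162,-4.1300)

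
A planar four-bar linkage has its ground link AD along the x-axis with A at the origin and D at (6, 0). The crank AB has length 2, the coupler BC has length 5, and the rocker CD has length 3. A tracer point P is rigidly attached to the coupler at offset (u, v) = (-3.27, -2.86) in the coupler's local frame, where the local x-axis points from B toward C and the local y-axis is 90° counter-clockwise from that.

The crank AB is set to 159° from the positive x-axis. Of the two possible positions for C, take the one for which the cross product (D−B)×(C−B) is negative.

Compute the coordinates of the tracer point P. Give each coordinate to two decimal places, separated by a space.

-5.67 -1.39

A=(0,0), D=(6.00,0)
B = A + 2.00·(cos159°, sin159°) = (-1.8672, 0.7167)
|BD| = 7.8997
circle(B,5.00) ∩ circle(D,3.00): a=4.9626, h=0.6107
  candidates: C₊=(3.1303,0.8747) cross=4.824; C₋=(3.0195,-0.3417) cross=-4.824
  mode - wants cross < 0 → take C=(3.0195,-0.3417) (cross=-4.824)
ex = (C−B)/|BC| = (0.9773,-0.2117); ey = (0.2117,0.9773)
P = B + -3.27·ex + -2.86·ey = (-5.6685,-1.3862)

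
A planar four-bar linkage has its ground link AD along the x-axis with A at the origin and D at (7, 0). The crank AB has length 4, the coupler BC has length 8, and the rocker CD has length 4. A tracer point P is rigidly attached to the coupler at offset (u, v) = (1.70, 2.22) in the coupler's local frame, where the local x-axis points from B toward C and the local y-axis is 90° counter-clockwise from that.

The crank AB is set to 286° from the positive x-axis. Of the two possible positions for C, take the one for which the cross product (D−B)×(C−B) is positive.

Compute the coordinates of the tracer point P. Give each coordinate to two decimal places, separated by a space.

A=(0,0), D=(7.00,0)
B = A + 4.00·(cos286°, sin286°) = (1.1025, -3.8450)
|BD| = 7.0402
circle(B,8.00) ∩ circle(D,4.00): a=6.9291, h=3.9985
  candidates: C₊=(4.7232,3.2888) cross=28.150; C₋=(9.0907,-3.4101) cross=-28.150
  mode + wants cross > 0 → take C=(4.7232,3.2888) (cross=28.150)
ex = (C−B)/|BC| = (0.4526,0.8917); ey = (-0.8917,0.4526)
P = B + 1.70·ex + 2.22·ey = (-0.1077,-1.3244)

-0.11 -1.32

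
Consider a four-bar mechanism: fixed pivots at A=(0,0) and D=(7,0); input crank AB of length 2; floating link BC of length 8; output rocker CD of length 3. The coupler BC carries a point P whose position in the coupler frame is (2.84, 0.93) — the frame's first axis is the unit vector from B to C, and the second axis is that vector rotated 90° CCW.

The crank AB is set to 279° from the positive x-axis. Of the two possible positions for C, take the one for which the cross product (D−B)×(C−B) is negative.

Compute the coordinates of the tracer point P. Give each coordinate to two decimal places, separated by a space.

3.23 -1.31

A=(0,0), D=(7.00,0)
B = A + 2.00·(cos279°, sin279°) = (0.3129, -1.9754)
|BD| = 6.9728
circle(B,8.00) ∩ circle(D,3.00): a=7.4303, h=2.9649
  candidates: C₊=(6.5988,2.9731) cross=20.674; C₋=(8.2787,-2.7138) cross=-20.674
  mode - wants cross < 0 → take C=(8.2787,-2.7138) (cross=-20.674)
ex = (C−B)/|BC| = (0.9957,-0.0923); ey = (0.0923,0.9957)
P = B + 2.84·ex + 0.93·ey = (3.2266,-1.3115)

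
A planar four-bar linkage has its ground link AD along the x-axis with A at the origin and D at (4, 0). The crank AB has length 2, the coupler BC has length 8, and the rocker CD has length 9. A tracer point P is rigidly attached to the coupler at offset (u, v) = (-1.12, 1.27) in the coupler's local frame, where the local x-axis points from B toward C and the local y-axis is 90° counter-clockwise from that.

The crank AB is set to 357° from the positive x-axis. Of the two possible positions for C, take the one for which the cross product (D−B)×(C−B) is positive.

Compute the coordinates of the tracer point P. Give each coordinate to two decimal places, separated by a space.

1.37 -1.68

A=(0,0), D=(4.00,0)
B = A + 2.00·(cos357°, sin357°) = (1.9973, -0.1047)
|BD| = 2.0055
circle(B,8.00) ∩ circle(D,9.00): a=-3.2357, h=7.3165
  candidates: C₊=(-1.6159,7.0329) cross=14.673; C₋=(-0.8521,-7.5800) cross=-14.673
  mode + wants cross > 0 → take C=(-1.6159,7.0329) (cross=14.673)
ex = (C−B)/|BC| = (-0.4516,0.8922); ey = (-0.8922,-0.4516)
P = B + -1.12·ex + 1.27·ey = (1.3700,-1.6775)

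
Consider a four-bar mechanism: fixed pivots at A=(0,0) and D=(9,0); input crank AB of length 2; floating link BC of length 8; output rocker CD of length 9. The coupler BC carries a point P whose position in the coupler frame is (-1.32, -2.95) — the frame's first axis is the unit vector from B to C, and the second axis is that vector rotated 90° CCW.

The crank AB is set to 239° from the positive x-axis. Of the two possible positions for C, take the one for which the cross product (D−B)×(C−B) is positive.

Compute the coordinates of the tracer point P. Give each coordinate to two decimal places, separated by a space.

1.19 -4.06

A=(0,0), D=(9.00,0)
B = A + 2.00·(cos239°, sin239°) = (-1.0301, -1.7143)
|BD| = 10.1755
circle(B,8.00) ∩ circle(D,9.00): a=4.2524, h=6.7762
  candidates: C₊=(2.0199,5.6814) cross=68.951; C₋=(4.3032,-7.6772) cross=-68.951
  mode + wants cross > 0 → take C=(2.0199,5.6814) (cross=68.951)
ex = (C−B)/|BC| = (0.3813,0.9245); ey = (-0.9245,0.3813)
P = B + -1.32·ex + -2.95·ey = (1.1939,-4.0593)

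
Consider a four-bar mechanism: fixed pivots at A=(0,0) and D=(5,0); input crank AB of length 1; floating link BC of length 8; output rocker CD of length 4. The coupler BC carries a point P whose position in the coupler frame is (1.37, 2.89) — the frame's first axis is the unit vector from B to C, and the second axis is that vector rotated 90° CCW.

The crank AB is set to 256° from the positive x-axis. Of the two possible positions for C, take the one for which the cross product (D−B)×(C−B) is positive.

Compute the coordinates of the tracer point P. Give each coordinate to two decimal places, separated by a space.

-0.88 2.16

A=(0,0), D=(5.00,0)
B = A + 1.00·(cos256°, sin256°) = (-0.2419, -0.9703)
|BD| = 5.3310
circle(B,8.00) ∩ circle(D,4.00): a=7.1675, h=3.5535
  candidates: C₊=(6.1591,3.8284) cross=18.943; C₋=(7.4526,-3.1599) cross=-18.943
  mode + wants cross > 0 → take C=(6.1591,3.8284) (cross=18.943)
ex = (C−B)/|BC| = (0.8001,0.5998); ey = (-0.5998,0.8001)
P = B + 1.37·ex + 2.89·ey = (-0.8793,2.1638)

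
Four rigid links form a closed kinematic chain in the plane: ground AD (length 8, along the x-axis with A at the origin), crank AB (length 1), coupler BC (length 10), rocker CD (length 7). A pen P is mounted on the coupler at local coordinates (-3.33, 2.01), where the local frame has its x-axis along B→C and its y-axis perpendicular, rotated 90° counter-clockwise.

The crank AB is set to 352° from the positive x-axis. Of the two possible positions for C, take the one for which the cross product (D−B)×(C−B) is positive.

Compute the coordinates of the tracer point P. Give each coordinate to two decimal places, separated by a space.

-2.78 -1.11

A=(0,0), D=(8.00,0)
B = A + 1.00·(cos352°, sin352°) = (0.9903, -0.1392)
|BD| = 7.0111
circle(B,10.00) ∩ circle(D,7.00): a=7.1426, h=6.9988
  candidates: C₊=(7.9926,7.0000) cross=49.069; C₋=(8.2704,-6.9948) cross=-49.069
  mode + wants cross > 0 → take C=(7.9926,7.0000) (cross=49.069)
ex = (C−B)/|BC| = (0.7002,0.7139); ey = (-0.7139,0.7002)
P = B + -3.33·ex + 2.01·ey = (-2.7765,-1.1091)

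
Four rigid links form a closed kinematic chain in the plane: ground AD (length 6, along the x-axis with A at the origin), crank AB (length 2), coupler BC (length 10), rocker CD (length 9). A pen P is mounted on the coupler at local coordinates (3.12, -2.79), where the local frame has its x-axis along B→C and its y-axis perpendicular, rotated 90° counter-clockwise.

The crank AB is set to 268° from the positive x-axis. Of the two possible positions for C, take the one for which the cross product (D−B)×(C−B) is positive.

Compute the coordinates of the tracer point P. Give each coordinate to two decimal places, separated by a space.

3.21 0.61

A=(0,0), D=(6.00,0)
B = A + 2.00·(cos268°, sin268°) = (-0.0698, -1.9988)
|BD| = 6.3904
circle(B,10.00) ∩ circle(D,9.00): a=4.6818, h=8.8363
  candidates: C₊=(1.6133,7.8586) cross=56.468; C₋=(7.1409,-8.9274) cross=-56.468
  mode + wants cross > 0 → take C=(1.6133,7.8586) (cross=56.468)
ex = (C−B)/|BC| = (0.1683,0.9857); ey = (-0.9857,0.1683)
P = B + 3.12·ex + -2.79·ey = (3.2055,0.6071)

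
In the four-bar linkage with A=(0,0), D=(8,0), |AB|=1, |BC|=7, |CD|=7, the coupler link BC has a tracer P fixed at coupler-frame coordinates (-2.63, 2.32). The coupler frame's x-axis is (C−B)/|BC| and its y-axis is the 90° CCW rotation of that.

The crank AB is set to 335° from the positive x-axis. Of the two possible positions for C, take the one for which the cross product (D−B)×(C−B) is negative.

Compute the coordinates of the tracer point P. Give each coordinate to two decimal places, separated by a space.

A=(0,0), D=(8.00,0)
B = A + 1.00·(cos335°, sin335°) = (0.9063, -0.4226)
|BD| = 7.1063
circle(B,7.00) ∩ circle(D,7.00): a=3.5531, h=6.0312
  candidates: C₊=(4.0945,5.8092) cross=42.859; C₋=(4.8118,-6.2318) cross=-42.859
  mode - wants cross < 0 → take C=(4.8118,-6.2318) (cross=-42.859)
ex = (C−B)/|BC| = (0.5579,-0.8299); ey = (0.8299,0.5579)
P = B + -2.63·ex + 2.32·ey = (1.3643,3.0544)

1.36 3.05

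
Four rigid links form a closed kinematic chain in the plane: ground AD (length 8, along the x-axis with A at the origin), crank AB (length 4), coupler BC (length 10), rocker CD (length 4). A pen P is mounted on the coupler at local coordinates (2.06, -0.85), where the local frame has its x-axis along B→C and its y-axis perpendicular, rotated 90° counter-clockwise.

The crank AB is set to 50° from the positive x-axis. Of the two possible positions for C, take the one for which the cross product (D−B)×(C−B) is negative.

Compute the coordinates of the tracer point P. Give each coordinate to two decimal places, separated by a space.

3.63 1.10

A=(0,0), D=(8.00,0)
B = A + 4.00·(cos50°, sin50°) = (2.5712, 3.0642)
|BD| = 6.2339
circle(B,10.00) ∩ circle(D,4.00): a=9.8543, h=1.7008
  candidates: C₊=(11.9889,-0.2984) cross=10.603; C₋=(10.3168,-3.2607) cross=-10.603
  mode - wants cross < 0 → take C=(10.3168,-3.2607) (cross=-10.603)
ex = (C−B)/|BC| = (0.7746,-0.6325); ey = (0.6325,0.7746)
P = B + 2.06·ex + -0.85·ey = (3.6291,1.1029)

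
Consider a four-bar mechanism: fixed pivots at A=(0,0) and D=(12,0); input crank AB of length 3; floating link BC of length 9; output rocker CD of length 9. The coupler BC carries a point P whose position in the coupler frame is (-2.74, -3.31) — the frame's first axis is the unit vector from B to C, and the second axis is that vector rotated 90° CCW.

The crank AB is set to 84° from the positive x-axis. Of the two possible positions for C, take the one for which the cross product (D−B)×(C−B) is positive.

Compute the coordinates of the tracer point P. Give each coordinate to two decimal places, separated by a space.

A=(0,0), D=(12.00,0)
B = A + 3.00·(cos84°, sin84°) = (0.3136, 2.9836)
|BD| = 12.0613
circle(B,9.00) ∩ circle(D,9.00): a=6.0306, h=6.6807
  candidates: C₊=(7.8094,7.9648) cross=80.577; C₋=(4.5042,-4.9813) cross=-80.577
  mode + wants cross > 0 → take C=(7.8094,7.9648) (cross=80.577)
ex = (C−B)/|BC| = (0.8329,0.5535); ey = (-0.5535,0.8329)
P = B + -2.74·ex + -3.31·ey = (-0.1365,-1.2897)

-0.14 -1.29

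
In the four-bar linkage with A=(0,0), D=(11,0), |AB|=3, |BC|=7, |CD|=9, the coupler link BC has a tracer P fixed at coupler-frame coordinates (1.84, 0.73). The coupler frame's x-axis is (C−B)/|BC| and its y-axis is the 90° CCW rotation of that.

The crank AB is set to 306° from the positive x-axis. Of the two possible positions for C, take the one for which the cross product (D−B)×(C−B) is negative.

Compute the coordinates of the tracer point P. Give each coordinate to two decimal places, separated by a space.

3.52 -3.34

A=(0,0), D=(11.00,0)
B = A + 3.00·(cos306°, sin306°) = (1.7634, -2.4271)
|BD| = 9.5502
circle(B,7.00) ∩ circle(D,9.00): a=3.0997, h=6.2763
  candidates: C₊=(3.1663,4.4309) cross=59.940; C₋=(6.3564,-7.7095) cross=-59.940
  mode - wants cross < 0 → take C=(6.3564,-7.7095) (cross=-59.940)
ex = (C−B)/|BC| = (0.6561,-0.7546); ey = (0.7546,0.6561)
P = B + 1.84·ex + 0.73·ey = (3.5215,-3.3366)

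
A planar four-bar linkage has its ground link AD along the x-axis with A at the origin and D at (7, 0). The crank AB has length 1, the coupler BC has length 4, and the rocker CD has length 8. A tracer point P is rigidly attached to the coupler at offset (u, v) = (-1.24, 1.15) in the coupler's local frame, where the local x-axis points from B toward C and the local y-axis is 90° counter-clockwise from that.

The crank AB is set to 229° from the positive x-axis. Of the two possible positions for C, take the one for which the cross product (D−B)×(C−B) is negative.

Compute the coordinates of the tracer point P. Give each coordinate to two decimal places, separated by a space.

A=(0,0), D=(7.00,0)
B = A + 1.00·(cos229°, sin229°) = (-0.6561, -0.7547)
|BD| = 7.6932
circle(B,4.00) ∩ circle(D,8.00): a=0.7269, h=3.9334
  candidates: C₊=(-0.3185,3.2310) cross=30.260; C₋=(0.4532,-4.5978) cross=-30.260
  mode - wants cross < 0 → take C=(0.4532,-4.5978) (cross=-30.260)
ex = (C−B)/|BC| = (0.2773,-0.9608); ey = (0.9608,0.2773)
P = B + -1.24·ex + 1.15·ey = (0.1050,0.7556)

0.10 0.76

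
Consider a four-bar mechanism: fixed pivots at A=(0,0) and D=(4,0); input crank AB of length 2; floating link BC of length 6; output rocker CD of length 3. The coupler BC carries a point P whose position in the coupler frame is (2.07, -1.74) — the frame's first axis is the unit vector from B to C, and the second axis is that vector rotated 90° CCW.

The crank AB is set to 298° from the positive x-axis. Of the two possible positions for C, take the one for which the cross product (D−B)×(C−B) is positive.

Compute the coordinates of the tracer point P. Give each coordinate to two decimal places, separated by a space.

A=(0,0), D=(4.00,0)
B = A + 2.00·(cos298°, sin298°) = (0.9389, -1.7659)
|BD| = 3.5339
circle(B,6.00) ∩ circle(D,3.00): a=5.5871, h=2.1873
  candidates: C₊=(4.6855,2.9206) cross=7.730; C₋=(6.8715,-0.8687) cross=-7.730
  mode + wants cross > 0 → take C=(4.6855,2.9206) (cross=7.730)
ex = (C−B)/|BC| = (0.6244,0.7811); ey = (-0.7811,0.6244)
P = B + 2.07·ex + -1.74·ey = (3.5906,-1.2355)

3.59 -1.24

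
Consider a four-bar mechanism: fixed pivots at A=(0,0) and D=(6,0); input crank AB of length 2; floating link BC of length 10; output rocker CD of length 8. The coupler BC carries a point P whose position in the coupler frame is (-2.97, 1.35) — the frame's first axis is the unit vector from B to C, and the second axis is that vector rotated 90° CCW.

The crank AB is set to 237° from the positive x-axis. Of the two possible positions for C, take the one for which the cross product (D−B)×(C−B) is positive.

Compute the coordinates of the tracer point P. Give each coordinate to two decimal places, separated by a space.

-3.54 -3.83

A=(0,0), D=(6.00,0)
B = A + 2.00·(cos237°, sin237°) = (-1.0893, -1.6773)
|BD| = 7.2850
circle(B,10.00) ∩ circle(D,8.00): a=6.1133, h=7.9137
  candidates: C₊=(3.0377,7.4313) cross=57.652; C₋=(6.6819,-7.9709) cross=-57.652
  mode + wants cross > 0 → take C=(3.0377,7.4313) (cross=57.652)
ex = (C−B)/|BC| = (0.4127,0.9109); ey = (-0.9109,0.4127)
P = B + -2.97·ex + 1.35·ey = (-3.5447,-3.8255)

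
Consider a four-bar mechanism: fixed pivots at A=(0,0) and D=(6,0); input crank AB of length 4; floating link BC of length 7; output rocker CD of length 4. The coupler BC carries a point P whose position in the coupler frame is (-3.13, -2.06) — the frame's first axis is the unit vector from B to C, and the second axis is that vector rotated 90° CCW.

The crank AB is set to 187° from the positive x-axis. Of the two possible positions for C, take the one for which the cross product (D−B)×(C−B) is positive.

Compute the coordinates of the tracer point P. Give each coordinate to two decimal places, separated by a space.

A=(0,0), D=(6.00,0)
B = A + 4.00·(cos187°, sin187°) = (-3.9702, -0.4875)
|BD| = 9.9821
circle(B,7.00) ∩ circle(D,4.00): a=6.6440, h=2.2039
  candidates: C₊=(2.5583,2.0383) cross=22.000; C₋=(2.7735,-2.3643) cross=-22.000
  mode + wants cross > 0 → take C=(2.5583,2.0383) (cross=22.000)
ex = (C−B)/|BC| = (0.9326,0.3608); ey = (-0.3608,0.9326)
P = B + -3.13·ex + -2.06·ey = (-6.1460,-3.5381)

-6.15 -3.54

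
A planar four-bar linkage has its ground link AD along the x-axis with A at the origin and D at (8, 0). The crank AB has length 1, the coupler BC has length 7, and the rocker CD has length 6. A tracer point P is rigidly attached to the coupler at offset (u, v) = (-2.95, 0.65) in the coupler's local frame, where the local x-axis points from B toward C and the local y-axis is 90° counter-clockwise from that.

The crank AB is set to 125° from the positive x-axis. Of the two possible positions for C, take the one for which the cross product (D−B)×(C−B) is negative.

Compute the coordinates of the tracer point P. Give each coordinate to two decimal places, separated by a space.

-2.01 3.48

A=(0,0), D=(8.00,0)
B = A + 1.00·(cos125°, sin125°) = (-0.5736, 0.8192)
|BD| = 8.6126
circle(B,7.00) ∩ circle(D,6.00): a=5.0610, h=4.8359
  candidates: C₊=(4.9244,5.1518) cross=41.650; C₋=(4.0045,-4.4762) cross=-41.650
  mode - wants cross < 0 → take C=(4.0045,-4.4762) (cross=-41.650)
ex = (C−B)/|BC| = (0.6540,-0.7565); ey = (0.7565,0.6540)
P = B + -2.95·ex + 0.65·ey = (-2.0112,3.4759)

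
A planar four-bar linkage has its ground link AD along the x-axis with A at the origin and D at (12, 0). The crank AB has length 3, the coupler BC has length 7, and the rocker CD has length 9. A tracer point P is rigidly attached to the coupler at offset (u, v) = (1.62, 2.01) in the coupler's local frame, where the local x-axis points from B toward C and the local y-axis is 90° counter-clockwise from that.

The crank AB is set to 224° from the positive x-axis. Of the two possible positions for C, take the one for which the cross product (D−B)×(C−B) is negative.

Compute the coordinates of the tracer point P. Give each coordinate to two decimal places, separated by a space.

0.10 -0.83

A=(0,0), D=(12.00,0)
B = A + 3.00·(cos224°, sin224°) = (-2.1580, -2.0840)
|BD| = 14.3106
circle(B,7.00) ∩ circle(D,9.00): a=6.0372, h=3.5429
  candidates: C₊=(3.2989,2.3003) cross=50.700; C₋=(4.3308,-4.7099) cross=-50.700
  mode - wants cross < 0 → take C=(4.3308,-4.7099) (cross=-50.700)
ex = (C−B)/|BC| = (0.9270,-0.3751); ey = (0.3751,0.9270)
P = B + 1.62·ex + 2.01·ey = (0.0977,-0.8285)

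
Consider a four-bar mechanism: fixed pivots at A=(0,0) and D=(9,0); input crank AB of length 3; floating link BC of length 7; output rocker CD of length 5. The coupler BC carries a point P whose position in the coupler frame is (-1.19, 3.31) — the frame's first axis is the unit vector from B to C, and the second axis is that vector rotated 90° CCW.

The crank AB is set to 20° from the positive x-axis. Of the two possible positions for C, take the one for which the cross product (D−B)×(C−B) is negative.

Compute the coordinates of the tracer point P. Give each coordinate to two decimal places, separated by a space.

4.76 3.96

A=(0,0), D=(9.00,0)
B = A + 3.00·(cos20°, sin20°) = (2.8191, 1.0261)
|BD| = 6.2655
circle(B,7.00) ∩ circle(D,5.00): a=5.0480, h=4.8495
  candidates: C₊=(8.5931,4.9834) cross=30.385; C₋=(7.0048,-4.5846) cross=-30.385
  mode - wants cross < 0 → take C=(7.0048,-4.5846) (cross=-30.385)
ex = (C−B)/|BC| = (0.5980,-0.8015); ey = (0.8015,0.5980)
P = B + -1.19·ex + 3.31·ey = (4.7606,3.9591)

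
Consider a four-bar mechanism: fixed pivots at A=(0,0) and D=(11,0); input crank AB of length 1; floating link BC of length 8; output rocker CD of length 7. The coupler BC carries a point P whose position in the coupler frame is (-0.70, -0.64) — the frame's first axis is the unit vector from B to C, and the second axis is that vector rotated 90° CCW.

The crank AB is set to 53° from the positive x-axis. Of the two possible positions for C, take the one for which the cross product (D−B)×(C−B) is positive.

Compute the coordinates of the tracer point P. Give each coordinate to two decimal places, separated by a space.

0.44 -0.14

A=(0,0), D=(11.00,0)
B = A + 1.00·(cos53°, sin53°) = (0.6018, 0.7986)
|BD| = 10.4288
circle(B,8.00) ∩ circle(D,7.00): a=5.9336, h=5.3659
  candidates: C₊=(6.9289,5.6944) cross=55.960; C₋=(6.1070,-5.0059) cross=-55.960
  mode + wants cross > 0 → take C=(6.9289,5.6944) (cross=55.960)
ex = (C−B)/|BC| = (0.7909,0.6120); ey = (-0.6120,0.7909)
P = B + -0.70·ex + -0.64·ey = (0.4399,-0.1359)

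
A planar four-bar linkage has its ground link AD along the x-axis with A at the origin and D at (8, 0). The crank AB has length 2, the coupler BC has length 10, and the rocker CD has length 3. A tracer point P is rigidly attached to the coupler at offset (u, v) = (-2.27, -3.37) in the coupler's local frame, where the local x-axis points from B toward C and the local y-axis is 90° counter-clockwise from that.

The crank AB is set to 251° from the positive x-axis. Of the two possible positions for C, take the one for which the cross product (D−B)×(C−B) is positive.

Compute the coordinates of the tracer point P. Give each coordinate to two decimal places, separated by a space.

-0.98 -5.94

A=(0,0), D=(8.00,0)
B = A + 2.00·(cos251°, sin251°) = (-0.6511, -1.8910)
|BD| = 8.8554
circle(B,10.00) ∩ circle(D,3.00): a=9.5658, h=2.9147
  candidates: C₊=(8.0716,2.9991) cross=25.811; C₋=(9.3164,-2.6957) cross=-25.811
  mode + wants cross > 0 → take C=(8.0716,2.9991) (cross=25.811)
ex = (C−B)/|BC| = (0.8723,0.4890); ey = (-0.4890,0.8723)
P = B + -2.27·ex + -3.37·ey = (-0.9832,-5.9407)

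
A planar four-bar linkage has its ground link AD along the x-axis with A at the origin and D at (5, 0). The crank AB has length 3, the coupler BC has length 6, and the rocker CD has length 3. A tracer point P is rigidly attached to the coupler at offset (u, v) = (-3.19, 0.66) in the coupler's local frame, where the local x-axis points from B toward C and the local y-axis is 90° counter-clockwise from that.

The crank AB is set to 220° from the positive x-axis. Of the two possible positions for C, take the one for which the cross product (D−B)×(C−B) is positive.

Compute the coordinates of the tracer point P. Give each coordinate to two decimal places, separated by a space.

-5.25 -3.31

A=(0,0), D=(5.00,0)
B = A + 3.00·(cos220°, sin220°) = (-2.2981, -1.9284)
|BD| = 7.5486
circle(B,6.00) ∩ circle(D,3.00): a=5.5627, h=2.2486
  candidates: C₊=(2.5056,1.6667) cross=16.974; C₋=(3.6544,-2.6813) cross=-16.974
  mode + wants cross > 0 → take C=(2.5056,1.6667) (cross=16.974)
ex = (C−B)/|BC| = (0.8006,0.5992); ey = (-0.5992,0.8006)
P = B + -3.19·ex + 0.66·ey = (-5.2476,-3.3113)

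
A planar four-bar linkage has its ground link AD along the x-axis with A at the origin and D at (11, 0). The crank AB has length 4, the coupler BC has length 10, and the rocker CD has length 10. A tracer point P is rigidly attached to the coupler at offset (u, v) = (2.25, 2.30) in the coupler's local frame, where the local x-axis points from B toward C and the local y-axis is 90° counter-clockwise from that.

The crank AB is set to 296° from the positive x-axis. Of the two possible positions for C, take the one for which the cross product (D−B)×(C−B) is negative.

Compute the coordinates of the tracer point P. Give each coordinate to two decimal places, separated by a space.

A=(0,0), D=(11.00,0)
B = A + 4.00·(cos296°, sin296°) = (1.7535, -3.5952)
|BD| = 9.9209
circle(B,10.00) ∩ circle(D,10.00): a=4.9604, h=8.6830
  candidates: C₊=(3.2302,6.2952) cross=86.143; C₋=(9.5233,-9.8904) cross=-86.143
  mode - wants cross < 0 → take C=(9.5233,-9.8904) (cross=-86.143)
ex = (C−B)/|BC| = (0.7770,-0.6295); ey = (0.6295,0.7770)
P = B + 2.25·ex + 2.30·ey = (4.9496,-3.2245)

4.95 -3.22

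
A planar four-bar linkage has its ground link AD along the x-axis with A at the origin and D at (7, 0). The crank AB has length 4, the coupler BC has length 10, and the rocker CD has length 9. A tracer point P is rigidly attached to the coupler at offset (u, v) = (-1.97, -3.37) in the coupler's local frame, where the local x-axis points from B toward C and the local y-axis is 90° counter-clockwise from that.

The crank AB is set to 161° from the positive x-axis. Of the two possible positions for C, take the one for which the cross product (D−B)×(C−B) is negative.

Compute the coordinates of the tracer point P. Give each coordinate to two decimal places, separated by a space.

A=(0,0), D=(7.00,0)
B = A + 4.00·(cos161°, sin161°) = (-3.7821, 1.3023)
|BD| = 10.8604
circle(B,10.00) ∩ circle(D,9.00): a=6.3050, h=7.7619
  candidates: C₊=(3.4081,8.2522) cross=84.298; C₋=(1.5467,-7.1597) cross=-84.298
  mode - wants cross < 0 → take C=(1.5467,-7.1597) (cross=-84.298)
ex = (C−B)/|BC| = (0.5329,-0.8462); ey = (0.8462,0.5329)
P = B + -1.97·ex + -3.37·ey = (-7.6835,1.1735)

-7.68 1.17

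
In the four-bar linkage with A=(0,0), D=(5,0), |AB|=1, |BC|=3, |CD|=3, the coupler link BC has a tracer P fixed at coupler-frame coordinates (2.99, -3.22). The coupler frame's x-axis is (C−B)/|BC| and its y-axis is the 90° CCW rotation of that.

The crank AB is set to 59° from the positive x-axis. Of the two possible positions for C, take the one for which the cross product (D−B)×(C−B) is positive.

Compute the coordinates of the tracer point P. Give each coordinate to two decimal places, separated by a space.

A=(0,0), D=(5.00,0)
B = A + 1.00·(cos59°, sin59°) = (0.5150, 0.8572)
|BD| = 4.5661
circle(B,3.00) ∩ circle(D,3.00): a=2.2831, h=1.9462
  candidates: C₊=(3.1229,2.3402) cross=8.887; C₋=(2.3922,-1.4830) cross=-8.887
  mode + wants cross > 0 → take C=(3.1229,2.3402) (cross=8.887)
ex = (C−B)/|BC| = (0.8693,0.4943); ey = (-0.4943,0.8693)
P = B + 2.99·ex + -3.22·ey = (4.7059,-0.4638)

4.71 -0.46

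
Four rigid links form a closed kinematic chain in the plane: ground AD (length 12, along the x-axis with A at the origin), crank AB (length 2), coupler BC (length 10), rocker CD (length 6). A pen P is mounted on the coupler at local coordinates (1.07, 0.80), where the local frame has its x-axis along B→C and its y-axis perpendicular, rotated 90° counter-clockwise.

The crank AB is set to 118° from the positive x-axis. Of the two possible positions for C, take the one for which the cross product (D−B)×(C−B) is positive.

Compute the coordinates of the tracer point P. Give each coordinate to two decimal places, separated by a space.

A=(0,0), D=(12.00,0)
B = A + 2.00·(cos118°, sin118°) = (-0.9389, 1.7659)
|BD| = 13.0589
circle(B,10.00) ∩ circle(D,6.00): a=8.9799, h=4.4002
  candidates: C₊=(8.5535,4.9114) cross=57.462; C₋=(7.3634,-3.8082) cross=-57.462
  mode + wants cross > 0 → take C=(8.5535,4.9114) (cross=57.462)
ex = (C−B)/|BC| = (0.9492,0.3145); ey = (-0.3145,0.9492)
P = B + 1.07·ex + 0.80·ey = (-0.1749,2.8619)

-0.17 2.86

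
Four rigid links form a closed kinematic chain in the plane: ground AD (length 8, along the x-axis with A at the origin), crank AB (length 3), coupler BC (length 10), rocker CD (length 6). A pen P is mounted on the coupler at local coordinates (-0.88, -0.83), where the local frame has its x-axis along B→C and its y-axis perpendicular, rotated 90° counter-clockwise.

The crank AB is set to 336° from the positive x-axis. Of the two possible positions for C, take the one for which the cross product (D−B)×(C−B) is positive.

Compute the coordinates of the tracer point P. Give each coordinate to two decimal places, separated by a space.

A=(0,0), D=(8.00,0)
B = A + 3.00·(cos336°, sin336°) = (2.7406, -1.2202)
|BD| = 5.3991
circle(B,10.00) ∩ circle(D,6.00): a=8.6265, h=5.0580
  candidates: C₊=(10.0008,5.6566) cross=27.309; C₋=(12.2871,-4.1977) cross=-27.309
  mode + wants cross > 0 → take C=(10.0008,5.6566) (cross=27.309)
ex = (C−B)/|BC| = (0.7260,0.6877); ey = (-0.6877,0.7260)
P = B + -0.88·ex + -0.83·ey = (2.6725,-2.4280)

2.67 -2.43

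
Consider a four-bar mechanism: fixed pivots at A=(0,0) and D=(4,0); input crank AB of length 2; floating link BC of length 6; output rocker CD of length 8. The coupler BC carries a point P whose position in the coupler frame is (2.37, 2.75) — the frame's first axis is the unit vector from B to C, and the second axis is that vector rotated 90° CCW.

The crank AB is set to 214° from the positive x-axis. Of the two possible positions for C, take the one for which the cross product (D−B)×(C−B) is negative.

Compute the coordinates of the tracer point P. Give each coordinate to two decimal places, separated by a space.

A=(0,0), D=(4.00,0)
B = A + 2.00·(cos214°, sin214°) = (-1.6581, -1.1184)
|BD| = 5.7675
circle(B,6.00) ∩ circle(D,8.00): a=0.4564, h=5.9826
  candidates: C₊=(-2.3704,4.8392) cross=34.505; C₋=(-0.0502,-6.8989) cross=-34.505
  mode - wants cross < 0 → take C=(-0.0502,-6.8989) (cross=-34.505)
ex = (C−B)/|BC| = (0.2680,-0.9634); ey = (0.9634,0.2680)
P = B + 2.37·ex + 2.75·ey = (1.6264,-2.6648)

1.63 -2.66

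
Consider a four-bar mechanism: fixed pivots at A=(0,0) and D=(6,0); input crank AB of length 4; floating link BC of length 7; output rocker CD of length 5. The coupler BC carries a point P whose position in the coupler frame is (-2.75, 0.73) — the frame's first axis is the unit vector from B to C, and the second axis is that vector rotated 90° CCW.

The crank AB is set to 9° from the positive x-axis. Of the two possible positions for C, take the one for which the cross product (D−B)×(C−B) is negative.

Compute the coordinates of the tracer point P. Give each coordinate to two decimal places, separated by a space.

A=(0,0), D=(6.00,0)
B = A + 4.00·(cos9°, sin9°) = (3.9508, 0.6257)
|BD| = 2.1427
circle(B,7.00) ∩ circle(D,5.00): a=6.6719, h=2.1181
  candidates: C₊=(10.9503,0.7030) cross=4.538; C₋=(9.7132,-3.3485) cross=-4.538
  mode - wants cross < 0 → take C=(9.7132,-3.3485) (cross=-4.538)
ex = (C−B)/|BC| = (0.8232,-0.5677); ey = (0.5677,0.8232)
P = B + -2.75·ex + 0.73·ey = (2.1014,2.7880)

2.10 2.79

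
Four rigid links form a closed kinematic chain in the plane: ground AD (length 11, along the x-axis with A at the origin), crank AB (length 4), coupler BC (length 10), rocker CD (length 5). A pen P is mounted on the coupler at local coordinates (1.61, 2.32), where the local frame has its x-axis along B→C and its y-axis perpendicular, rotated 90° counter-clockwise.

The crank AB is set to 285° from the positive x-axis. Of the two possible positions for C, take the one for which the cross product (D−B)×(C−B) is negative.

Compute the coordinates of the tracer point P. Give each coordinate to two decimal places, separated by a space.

2.90 -1.74

A=(0,0), D=(11.00,0)
B = A + 4.00·(cos285°, sin285°) = (1.0353, -3.8637)
|BD| = 10.6876
circle(B,10.00) ∩ circle(D,5.00): a=8.8525, h=4.6511
  candidates: C₊=(7.6076,3.6731) cross=49.709; C₋=(10.9705,-4.9999) cross=-49.709
  mode - wants cross < 0 → take C=(10.9705,-4.9999) (cross=-49.709)
ex = (C−B)/|BC| = (0.9935,-0.1136); ey = (0.1136,0.9935)
P = B + 1.61·ex + 2.32·ey = (2.8985,-1.7417)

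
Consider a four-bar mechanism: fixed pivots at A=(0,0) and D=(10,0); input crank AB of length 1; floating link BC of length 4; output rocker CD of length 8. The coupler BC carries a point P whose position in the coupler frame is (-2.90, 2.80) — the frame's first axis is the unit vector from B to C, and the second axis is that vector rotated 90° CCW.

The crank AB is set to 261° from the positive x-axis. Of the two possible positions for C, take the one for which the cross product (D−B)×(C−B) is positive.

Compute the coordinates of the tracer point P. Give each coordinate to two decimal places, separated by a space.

A=(0,0), D=(10.00,0)
B = A + 1.00·(cos261°, sin261°) = (-0.1564, -0.9877)
|BD| = 10.2043
circle(B,4.00) ∩ circle(D,8.00): a=2.7502, h=2.9045
  candidates: C₊=(2.2998,2.1694) cross=29.639; C₋=(2.8620,-3.6124) cross=-29.639
  mode + wants cross > 0 → take C=(2.2998,2.1694) (cross=29.639)
ex = (C−B)/|BC| = (0.6140,0.7893); ey = (-0.7893,0.6140)
P = B + -2.90·ex + 2.80·ey = (-4.1471,-1.5572)

-4.15 -1.56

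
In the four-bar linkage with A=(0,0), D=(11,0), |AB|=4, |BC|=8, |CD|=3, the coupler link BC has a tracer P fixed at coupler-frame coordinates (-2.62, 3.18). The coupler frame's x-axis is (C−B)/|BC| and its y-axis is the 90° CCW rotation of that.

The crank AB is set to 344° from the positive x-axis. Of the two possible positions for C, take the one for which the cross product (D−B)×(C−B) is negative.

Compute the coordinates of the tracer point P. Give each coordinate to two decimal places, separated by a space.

A=(0,0), D=(11.00,0)
B = A + 4.00·(cos344°, sin344°) = (3.8450, -1.1025)
|BD| = 7.2394
circle(B,8.00) ∩ circle(D,3.00): a=7.4184, h=2.9947
  candidates: C₊=(10.7208,2.9870) cross=21.680; C₋=(11.6329,-2.9325) cross=-21.680
  mode - wants cross < 0 → take C=(11.6329,-2.9325) (cross=-21.680)
ex = (C−B)/|BC| = (0.9735,-0.2287); ey = (0.2287,0.9735)
P = B + -2.62·ex + 3.18·ey = (2.0219,2.5924)

2.02 2.59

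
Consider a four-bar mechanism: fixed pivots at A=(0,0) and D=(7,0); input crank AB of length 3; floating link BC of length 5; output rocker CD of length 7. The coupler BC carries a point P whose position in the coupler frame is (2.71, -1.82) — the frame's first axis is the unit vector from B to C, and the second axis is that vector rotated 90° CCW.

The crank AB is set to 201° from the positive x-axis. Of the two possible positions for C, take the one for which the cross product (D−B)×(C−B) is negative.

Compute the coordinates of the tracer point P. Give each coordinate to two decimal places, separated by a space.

-1.67 -4.14

A=(0,0), D=(7.00,0)
B = A + 3.00·(cos201°, sin201°) = (-2.8007, -1.0751)
|BD| = 9.8595
circle(B,5.00) ∩ circle(D,7.00): a=3.7127, h=3.3490
  candidates: C₊=(0.5246,2.6588) cross=33.020; C₋=(1.2550,-3.9993) cross=-33.020
  mode - wants cross < 0 → take C=(1.2550,-3.9993) (cross=-33.020)
ex = (C−B)/|BC| = (0.8111,-0.5848); ey = (0.5848,0.8111)
P = B + 2.71·ex + -1.82·ey = (-1.6670,-4.1363)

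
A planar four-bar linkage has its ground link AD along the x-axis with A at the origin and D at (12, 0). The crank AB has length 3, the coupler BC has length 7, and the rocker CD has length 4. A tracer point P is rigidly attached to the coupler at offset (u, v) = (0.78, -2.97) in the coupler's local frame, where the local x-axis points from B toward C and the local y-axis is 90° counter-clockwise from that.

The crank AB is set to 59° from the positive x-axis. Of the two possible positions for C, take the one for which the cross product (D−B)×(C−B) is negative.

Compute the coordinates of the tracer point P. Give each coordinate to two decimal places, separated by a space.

A=(0,0), D=(12.00,0)
B = A + 3.00·(cos59°, sin59°) = (1.5451, 2.5715)
|BD| = 10.7665
circle(B,7.00) ∩ circle(D,4.00): a=6.9158, h=1.0826
  candidates: C₊=(8.5193,1.9710) cross=11.656; C₋=(8.0022,-0.1316) cross=-11.656
  mode - wants cross < 0 → take C=(8.0022,-0.1316) (cross=-11.656)
ex = (C−B)/|BC| = (0.9224,-0.3862); ey = (0.3862,0.9224)
P = B + 0.78·ex + -2.97·ey = (1.1177,-0.4693)

1.12 -0.47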